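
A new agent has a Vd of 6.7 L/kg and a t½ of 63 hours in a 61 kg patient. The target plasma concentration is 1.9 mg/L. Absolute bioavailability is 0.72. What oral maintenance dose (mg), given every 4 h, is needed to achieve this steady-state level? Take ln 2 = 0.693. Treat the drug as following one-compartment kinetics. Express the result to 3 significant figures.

Vd = 6.7 L/kg × 61 kg = 408.7 L
CL = 0.693 × Vd / t½ = 0.693 × 408.7 / 63 = 4.496 L/h
D = CL × Css × τ / F = 4.496 × 1.9 × 4 / 0.72 = 47.46 mg

47.5 mg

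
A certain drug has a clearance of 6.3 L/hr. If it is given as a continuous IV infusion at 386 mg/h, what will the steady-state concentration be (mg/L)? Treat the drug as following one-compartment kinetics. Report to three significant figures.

61.3 mg/L

Css = rate / CL = 386 / 6.300 = 61.27 mg/L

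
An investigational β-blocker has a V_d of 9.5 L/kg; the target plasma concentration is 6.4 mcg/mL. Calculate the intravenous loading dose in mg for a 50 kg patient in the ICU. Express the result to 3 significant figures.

Total Vd = 9.5 × 50 = 475.0 L
The loading dose fills Vd to the target concentration.
LD = Vd × C = 475.0 × 6.400 = 3040 mg

3040 mg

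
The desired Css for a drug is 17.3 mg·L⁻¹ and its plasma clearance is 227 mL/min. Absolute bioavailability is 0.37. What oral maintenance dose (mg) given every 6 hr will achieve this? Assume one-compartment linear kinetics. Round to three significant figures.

CL = 227 mL/min × 60/1000 = 13.62 L/h
D = CL × Css × τ / F = 13.62 × 17.3 × 6 / 0.37 = 3821 mg

3820 mg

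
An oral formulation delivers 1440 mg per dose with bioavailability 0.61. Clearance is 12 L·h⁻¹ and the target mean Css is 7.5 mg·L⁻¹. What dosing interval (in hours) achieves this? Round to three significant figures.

9.76 h

F·D/τ = CL·Css → τ = F·D / (CL·Css).
τ = 0.61 × 1440 / (12 × 7.5) = 9.760 h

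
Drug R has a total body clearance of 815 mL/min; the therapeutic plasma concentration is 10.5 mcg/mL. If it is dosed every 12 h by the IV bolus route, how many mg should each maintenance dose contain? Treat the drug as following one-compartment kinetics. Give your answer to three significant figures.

6160 mg

CL = 815 mL/min × 60/1000 = 48.90 L/h
D = CL × Css × τ = 48.90 × 10.5 × 12 = 6161 mg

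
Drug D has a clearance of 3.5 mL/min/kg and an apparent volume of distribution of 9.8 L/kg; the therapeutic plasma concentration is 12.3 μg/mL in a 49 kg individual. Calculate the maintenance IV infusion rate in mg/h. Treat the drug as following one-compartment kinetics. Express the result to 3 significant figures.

127 mg/h

CL = 3.5 mL/min/kg × 49 kg = 171.5 mL/min = 171.5 × 60/1000 = 10.29 L/h
R₀ = 10.29 × 12.3 = 126.6 mg/h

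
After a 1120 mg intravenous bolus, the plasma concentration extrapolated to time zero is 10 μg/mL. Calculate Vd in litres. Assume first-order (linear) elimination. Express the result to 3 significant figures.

Immediately after an IV bolus, C₀ = Dose / Vd, so Vd = Dose / C₀.
Vd = 1120 / 10 = 112.0 L

112 L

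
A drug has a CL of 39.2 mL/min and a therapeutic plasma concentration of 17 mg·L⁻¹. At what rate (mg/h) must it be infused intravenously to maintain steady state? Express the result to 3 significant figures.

40.0 mg/h

Convert clearance: 39.2 mL/min × 60 min/h ÷ 1000 mL/L = 2.352 L/h
At steady state, infusion rate equals elimination rate: rate in = CL × Css.
Rate = CL × Css = 2.352 × 17 = 39.98 mg/h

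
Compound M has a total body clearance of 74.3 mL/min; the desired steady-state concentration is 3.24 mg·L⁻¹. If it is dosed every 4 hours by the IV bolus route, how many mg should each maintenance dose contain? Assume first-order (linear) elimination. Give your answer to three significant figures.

57.8 mg

Convert clearance: 74.3 mL/min × 60 min/h ÷ 1000 mL/L = 4.458 L/h
D = CL × Css × τ = 4.458 × 3.24 × 4 = 57.78 mg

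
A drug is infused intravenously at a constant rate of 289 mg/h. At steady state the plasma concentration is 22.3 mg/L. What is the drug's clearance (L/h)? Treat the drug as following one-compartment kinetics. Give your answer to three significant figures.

13.0 L/h

At steady state, infusion rate = CL × Css, so CL = rate / Css.
CL = 289 / 22.3 = 12.96 L/h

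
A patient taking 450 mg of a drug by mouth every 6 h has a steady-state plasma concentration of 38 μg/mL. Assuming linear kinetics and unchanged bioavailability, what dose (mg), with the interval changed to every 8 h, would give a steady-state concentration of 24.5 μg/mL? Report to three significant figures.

For first-order elimination, Css ∝ F·D/(CL·τ); F and CL are unchanged, so Css ∝ D/τ.
D₂ = D₁ × (Css,target / Css,current) × (τ₂/τ₁) = 450 × (24.5/38) × (8/6) = 386.8 mg

387 mg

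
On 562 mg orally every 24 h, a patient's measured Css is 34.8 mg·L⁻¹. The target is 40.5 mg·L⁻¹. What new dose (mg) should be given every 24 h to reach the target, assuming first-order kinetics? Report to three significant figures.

For first-order elimination, Css ∝ F·D/(CL·τ); F and CL are unchanged, so Css ∝ D/τ.
D₂ = D₁ × (Css,target / Css,current) = 562 × 40.5/34.8 = 654.1 mg

654 mg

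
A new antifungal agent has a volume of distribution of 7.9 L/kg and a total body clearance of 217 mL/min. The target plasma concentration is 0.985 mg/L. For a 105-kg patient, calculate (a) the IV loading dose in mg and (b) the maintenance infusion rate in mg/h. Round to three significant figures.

(a) 817 mg; (b) 12.8 mg/h

Vd(total) = 105 kg × 7.9 L/kg = 829.5 L
LD = Vd · C_target = 829.5 × 0.985 = 817.1 mg
CL = 217 mL/min × 60/1000 = 13.02 L/h
Infusion rate = 13.02 L/h × 0.985 mg/L = 12.82 mg/h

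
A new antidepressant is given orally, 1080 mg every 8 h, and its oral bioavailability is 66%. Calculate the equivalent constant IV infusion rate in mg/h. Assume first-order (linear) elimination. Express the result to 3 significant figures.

Equivalent systemic input: infusion rate = F·D/τ.
Rate = 0.66 × 1080 / 8 = 89.10 mg/h

89.1 mg/h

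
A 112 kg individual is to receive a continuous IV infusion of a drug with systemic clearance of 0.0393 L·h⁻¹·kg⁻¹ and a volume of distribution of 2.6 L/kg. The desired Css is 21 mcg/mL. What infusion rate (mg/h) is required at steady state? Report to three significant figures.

92.4 mg/h

CL = 0.0393 L·h⁻¹·kg⁻¹ × 112 kg = 4.402 L/h
Rate = CL × Css = 4.402 × 21 = 92.44 mg/h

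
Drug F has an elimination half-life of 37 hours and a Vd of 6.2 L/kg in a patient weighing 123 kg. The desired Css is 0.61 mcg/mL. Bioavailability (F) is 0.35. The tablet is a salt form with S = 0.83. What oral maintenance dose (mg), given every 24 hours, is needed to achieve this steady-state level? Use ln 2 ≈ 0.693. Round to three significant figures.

Total Vd = 6.2 × 123 = 762.6 L
CL = ln 2 · Vd / t½ = 0.693 × 762.6 / 37 = 14.28 L/h
D = CL × Css × τ / F / S = 14.28 × 0.61 × 24 / 0.35 / 0.83 = 719.7 mg

720 mg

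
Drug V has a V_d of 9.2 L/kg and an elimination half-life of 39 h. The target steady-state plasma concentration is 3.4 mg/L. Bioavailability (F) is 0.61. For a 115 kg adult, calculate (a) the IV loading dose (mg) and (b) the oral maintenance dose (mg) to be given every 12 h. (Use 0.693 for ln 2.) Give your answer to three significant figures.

Vd = 9.2 L/kg × 115 kg = 1058 L
LD = Vd × C = 1058 × 3.4 = 3597 mg
CL = 0.693 × Vd / t½ = 0.693 × 1058 / 39 = 18.80 L/h
D = CL × Css × τ / F = 18.80 × 3.4 × 12 / 0.61 = 1257 mg

(a) 3600 mg; (b) 1260 mg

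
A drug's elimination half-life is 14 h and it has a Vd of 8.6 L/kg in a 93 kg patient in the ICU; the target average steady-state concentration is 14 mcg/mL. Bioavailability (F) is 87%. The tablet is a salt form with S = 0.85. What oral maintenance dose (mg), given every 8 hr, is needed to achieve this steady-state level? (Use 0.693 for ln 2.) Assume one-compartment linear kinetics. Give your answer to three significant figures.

6000 mg

Total Vd = 8.6 × 93 = 799.8 L
CL = ln 2 · Vd / t½ = 0.693 × 799.8 / 14 = 39.59 L/h
D = CL × Css × τ / F / S = 39.59 × 14 × 8 / 0.87 / 0.85 = 5996 mg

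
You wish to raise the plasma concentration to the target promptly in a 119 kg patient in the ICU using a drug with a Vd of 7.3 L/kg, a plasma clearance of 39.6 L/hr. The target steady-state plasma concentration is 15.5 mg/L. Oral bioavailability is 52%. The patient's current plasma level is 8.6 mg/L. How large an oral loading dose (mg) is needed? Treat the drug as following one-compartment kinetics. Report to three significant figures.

Vd = 7.3 L/kg × 119 kg = 868.7 L
Concentration deficit ΔC = 15.5 − 8.6 = 6.900 mg/L
LD = Vd × ΔC / F = 868.7 × 6.900 / 0.52 = 11530 mg

11500 mg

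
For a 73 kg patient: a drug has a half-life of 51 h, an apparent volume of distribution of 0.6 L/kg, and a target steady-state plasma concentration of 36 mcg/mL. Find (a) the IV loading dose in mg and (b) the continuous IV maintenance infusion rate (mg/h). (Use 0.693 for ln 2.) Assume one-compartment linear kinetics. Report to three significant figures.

(a) 1580 mg; (b) 21.4 mg/h

Vd = 0.6 L/kg × 73 kg = 43.80 L
LD = Vd × C = 43.80 × 36 = 1577 mg
CL = 0.693 × Vd / t½ = 0.693 × 43.80 / 51 = 0.5952 L/h
Infusion rate = CL × Css = 0.5952 × 36 = 21.43 mg/h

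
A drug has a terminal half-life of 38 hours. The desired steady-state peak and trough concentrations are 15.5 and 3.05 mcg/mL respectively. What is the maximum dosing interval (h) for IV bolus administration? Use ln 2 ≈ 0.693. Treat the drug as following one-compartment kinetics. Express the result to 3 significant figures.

k = 0.693 / t½ = 0.693 / 38 = 0.01824 h⁻¹
Between IV bolus doses, concentration decays as C = C₀·e^(−kτ), so C_peak/C_trough = e^(kτ).
τ_max = ln(C_peak/C_trough) / k = ln(15.5/3.05) / 0.01824 = 1.626 / 0.01824 = 89.14 h

89.1 h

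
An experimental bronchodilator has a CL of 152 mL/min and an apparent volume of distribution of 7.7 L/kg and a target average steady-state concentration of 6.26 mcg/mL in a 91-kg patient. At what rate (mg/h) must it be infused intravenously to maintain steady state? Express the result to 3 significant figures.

57.1 mg/h

Convert clearance: 152 mL/min × 60 min/h ÷ 1000 mL/L = 9.120 L/h
Rate = CL × Css = 9.120 × 6.26 = 57.09 mg/h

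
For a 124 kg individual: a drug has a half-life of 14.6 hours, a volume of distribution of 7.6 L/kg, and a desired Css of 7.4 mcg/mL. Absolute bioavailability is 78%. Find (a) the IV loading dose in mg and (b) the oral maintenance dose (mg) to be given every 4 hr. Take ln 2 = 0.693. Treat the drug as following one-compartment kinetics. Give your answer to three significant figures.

(a) 6970 mg; (b) 1700 mg

Vd(total) = 124 kg × 7.6 L/kg = 942.4 L
LD = Vd × C = 942.4 × 7.4 = 6974 mg
CL = 0.693 × Vd / t½ = 0.693 × 942.4 / 14.6 = 44.73 L/h
D = CL × Css × τ / F = 44.73 × 7.4 × 4 / 0.78 = 1697 mg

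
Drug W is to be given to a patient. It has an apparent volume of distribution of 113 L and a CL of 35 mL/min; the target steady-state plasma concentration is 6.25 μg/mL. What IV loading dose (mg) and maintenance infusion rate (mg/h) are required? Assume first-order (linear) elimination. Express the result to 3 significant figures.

Loading: fill Vd to C_target → 113.0 L × 6.25 mg/L = 706.3 mg
CL = 35 mL/min = 35 × 0.06 = 2.100 L/h
Infusion rate = 2.100 L/h × 6.25 mg/L = 13.13 mg/h

(a) 706 mg; (b) 13.1 mg/h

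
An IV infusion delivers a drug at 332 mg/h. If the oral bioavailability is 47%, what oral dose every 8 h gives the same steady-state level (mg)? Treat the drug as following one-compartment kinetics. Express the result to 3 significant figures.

To maintain the same Css, the systemic dosing rate must be unchanged: F·D/τ = infusion rate.
D = rate × τ / F = 332 × 8 / 0.47 = 5651 mg

5650 mg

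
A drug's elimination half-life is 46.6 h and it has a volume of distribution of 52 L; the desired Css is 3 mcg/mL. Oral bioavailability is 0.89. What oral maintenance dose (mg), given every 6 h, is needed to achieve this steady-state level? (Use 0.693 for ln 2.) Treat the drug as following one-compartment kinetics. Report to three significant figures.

15.6 mg

CL = ln 2 · Vd / t½ = 0.693 × 52.00 / 46.6 = 0.7733 L/h
D = CL × Css × τ / F = 0.7733 × 3 × 6 / 0.89 = 15.64 mg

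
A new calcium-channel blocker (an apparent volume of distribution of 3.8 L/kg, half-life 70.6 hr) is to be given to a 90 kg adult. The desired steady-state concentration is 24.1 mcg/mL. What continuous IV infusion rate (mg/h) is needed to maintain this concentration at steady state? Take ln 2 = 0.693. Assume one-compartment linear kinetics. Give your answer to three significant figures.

80.9 mg/h

Vd(total) = 90 kg × 3.8 L/kg = 342.0 L
k = 0.693/70.6 = 0.009816 h⁻¹, so CL = k·Vd = 0.009816 × 342.0 = 3.357 L/h
Infusion rate = CL × Css = 3.357 × 24.1 = 80.90 mg/h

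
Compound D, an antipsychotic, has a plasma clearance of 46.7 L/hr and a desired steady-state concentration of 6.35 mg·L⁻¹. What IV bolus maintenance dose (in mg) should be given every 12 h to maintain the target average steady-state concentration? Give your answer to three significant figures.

At steady state, dose per interval replaces the amount cleared in that interval: D/τ = CL·Css.
D = CL × Css × τ = 46.70 × 6.35 × 12 = 3559 mg

3560 mg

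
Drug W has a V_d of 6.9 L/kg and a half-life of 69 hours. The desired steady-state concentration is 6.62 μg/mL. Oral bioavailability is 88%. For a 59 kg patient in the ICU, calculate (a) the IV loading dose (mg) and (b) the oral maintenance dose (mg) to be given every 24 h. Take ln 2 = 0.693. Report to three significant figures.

(a) 2700 mg; (b) 738 mg

Vd = 6.9 L/kg × 59 kg = 407.1 L
LD = Vd × C = 407.1 × 6.62 = 2695 mg
CL = 0.693 × Vd / t½ = 0.693 × 407.1 / 69 = 4.089 L/h
D = CL × Css × τ / F = 4.089 × 6.62 × 24 / 0.88 = 738.3 mg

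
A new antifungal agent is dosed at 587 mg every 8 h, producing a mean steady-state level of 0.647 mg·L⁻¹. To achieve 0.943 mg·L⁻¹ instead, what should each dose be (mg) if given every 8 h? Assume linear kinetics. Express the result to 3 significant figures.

For first-order elimination, Css ∝ F·D/(CL·τ); F and CL are unchanged, so Css ∝ D/τ.
D₂ = D₁ × (Css,target / Css,current) = 587 × 0.943/0.647 = 855.6 mg

856 mg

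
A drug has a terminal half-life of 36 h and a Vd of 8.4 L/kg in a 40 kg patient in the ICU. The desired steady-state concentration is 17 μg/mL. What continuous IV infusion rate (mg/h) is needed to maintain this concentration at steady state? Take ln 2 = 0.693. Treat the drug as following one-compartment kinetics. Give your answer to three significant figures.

Vd(total) = 40 kg × 8.4 L/kg = 336.0 L
CL = ln 2 · Vd / t½ = 0.693 × 336.0 / 36 = 6.468 L/h
Infusion rate = CL × Css = 6.468 × 17 = 110.0 mg/h

110 mg/h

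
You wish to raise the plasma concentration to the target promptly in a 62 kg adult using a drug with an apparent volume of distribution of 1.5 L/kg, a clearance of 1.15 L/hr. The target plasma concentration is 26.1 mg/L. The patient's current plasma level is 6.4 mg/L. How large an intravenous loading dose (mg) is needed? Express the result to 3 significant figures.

1830 mg

Vd(total) = 62 kg × 1.5 L/kg = 93.00 L
Concentration deficit ΔC = 26.1 − 6.4 = 19.70 mg/L
LD = Vd × ΔC = 93.00 × 19.70 = 1832 mg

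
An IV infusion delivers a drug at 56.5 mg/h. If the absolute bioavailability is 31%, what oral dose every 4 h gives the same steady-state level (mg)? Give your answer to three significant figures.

To maintain the same Css, the systemic dosing rate must be unchanged: F·D/τ = infusion rate.
D = rate × τ / F = 56.5 × 4 / 0.31 = 729.0 mg

729 mg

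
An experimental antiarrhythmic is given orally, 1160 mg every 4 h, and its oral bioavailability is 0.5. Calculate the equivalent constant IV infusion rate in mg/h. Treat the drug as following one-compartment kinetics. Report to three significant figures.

145 mg/h

Equivalent systemic input: infusion rate = F·D/τ.
Rate = 0.5 × 1160 / 4 = 145.0 mg/h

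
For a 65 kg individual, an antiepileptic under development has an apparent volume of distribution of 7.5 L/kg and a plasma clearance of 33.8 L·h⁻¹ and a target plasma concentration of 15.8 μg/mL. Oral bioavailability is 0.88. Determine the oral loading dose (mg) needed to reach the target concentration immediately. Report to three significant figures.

Vd = 7.5 L/kg × 65 kg = 487.5 L
LD = Vd × C / F = 487.5 × 15.80 / 0.88 = 8753 mg

8750 mg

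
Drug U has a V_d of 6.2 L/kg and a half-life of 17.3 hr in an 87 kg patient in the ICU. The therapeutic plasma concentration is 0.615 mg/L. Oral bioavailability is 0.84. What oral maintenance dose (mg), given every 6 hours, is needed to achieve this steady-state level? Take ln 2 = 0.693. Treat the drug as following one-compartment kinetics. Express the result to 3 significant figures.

Vd = 6.2 L/kg × 87 kg = 539.4 L
CL = ln 2 · Vd / t½ = 0.693 × 539.4 / 17.3 = 21.61 L/h
D = CL × Css × τ / F = 21.61 × 0.615 × 6 / 0.84 = 94.93 mg

94.9 mg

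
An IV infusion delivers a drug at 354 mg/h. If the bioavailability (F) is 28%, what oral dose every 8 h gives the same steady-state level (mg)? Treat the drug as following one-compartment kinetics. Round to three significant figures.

To maintain the same Css, the systemic dosing rate must be unchanged: F·D/τ = infusion rate.
D = rate × τ / F = 354 × 8 / 0.28 = 10110 mg

10100 mg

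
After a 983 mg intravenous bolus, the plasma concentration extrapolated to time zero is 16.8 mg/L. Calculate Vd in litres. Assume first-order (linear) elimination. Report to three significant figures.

58.5 L

Immediately after an IV bolus, C₀ = Dose / Vd, so Vd = Dose / C₀.
Vd = 983 / 16.8 = 58.51 L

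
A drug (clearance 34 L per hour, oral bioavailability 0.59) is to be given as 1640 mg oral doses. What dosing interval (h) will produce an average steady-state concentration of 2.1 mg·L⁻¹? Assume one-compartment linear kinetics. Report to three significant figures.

F·D/τ = CL·Css → τ = F·D / (CL·Css).
τ = 0.59 × 1640 / (34 × 2.1) = 13.55 h

13.6 h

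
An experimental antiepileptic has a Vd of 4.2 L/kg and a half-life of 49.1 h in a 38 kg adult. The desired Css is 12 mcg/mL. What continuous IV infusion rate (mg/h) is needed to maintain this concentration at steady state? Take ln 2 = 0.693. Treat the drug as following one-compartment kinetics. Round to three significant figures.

Vd = 4.2 L/kg × 38 kg = 159.6 L
CL = ln 2 · Vd / t½ = 0.693 × 159.6 / 49.1 = 2.253 L/h
Infusion rate = CL × Css = 2.253 × 12 = 27.04 mg/h

27.0 mg/h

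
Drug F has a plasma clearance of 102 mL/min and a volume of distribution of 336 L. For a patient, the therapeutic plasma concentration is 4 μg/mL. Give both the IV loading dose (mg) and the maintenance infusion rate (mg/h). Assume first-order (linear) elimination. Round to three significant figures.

(a) 1340 mg; (b) 24.5 mg/h

LD = Vd · C_target = 336.0 × 4 = 1344 mg
CL = 102 mL/min = 102 × 0.06 = 6.120 L/h
Infusion rate = 6.120 L/h × 4 mg/L = 24.48 mg/h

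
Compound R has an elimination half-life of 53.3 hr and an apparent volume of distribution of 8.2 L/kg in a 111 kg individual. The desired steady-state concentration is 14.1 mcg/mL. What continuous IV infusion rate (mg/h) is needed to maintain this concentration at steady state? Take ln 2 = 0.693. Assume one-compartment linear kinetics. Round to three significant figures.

Total Vd = 8.2 × 111 = 910.2 L
CL = 0.693 × Vd / t½ = 0.693 × 910.2 / 53.3 = 11.83 L/h
Infusion rate = CL × Css = 11.83 × 14.1 = 166.8 mg/h

167 mg/h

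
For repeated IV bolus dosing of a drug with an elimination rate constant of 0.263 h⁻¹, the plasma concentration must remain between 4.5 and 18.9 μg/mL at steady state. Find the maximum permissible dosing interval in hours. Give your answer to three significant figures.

5.46 h

Between IV bolus doses, concentration decays as C = C₀·e^(−kτ), so C_peak/C_trough = e^(kτ).
τ_max = ln(C_peak/C_trough) / k = ln(18.9/4.5) / 0.2630 = 1.435 / 0.2630 = 5.456 h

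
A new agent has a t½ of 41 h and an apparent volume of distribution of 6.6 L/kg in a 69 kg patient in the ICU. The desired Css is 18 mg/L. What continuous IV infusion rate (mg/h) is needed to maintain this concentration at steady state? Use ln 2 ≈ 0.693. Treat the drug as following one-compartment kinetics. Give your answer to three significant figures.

Vd(total) = 69 kg × 6.6 L/kg = 455.4 L
k = 0.693/41 = 0.01690 h⁻¹, so CL = k·Vd = 0.01690 × 455.4 = 7.696 L/h
Infusion rate = CL × Css = 7.696 × 18 = 138.5 mg/h

139 mg/h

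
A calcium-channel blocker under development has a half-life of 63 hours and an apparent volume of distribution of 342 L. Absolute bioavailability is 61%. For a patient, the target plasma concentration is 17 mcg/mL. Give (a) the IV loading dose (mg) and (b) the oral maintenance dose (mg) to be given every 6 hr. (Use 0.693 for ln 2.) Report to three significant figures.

(a) 5810 mg; (b) 629 mg

LD = Vd × C = 342.0 × 17 = 5814 mg
CL = 0.693 × Vd / t½ = 0.693 × 342.0 / 63 = 3.762 L/h
D = CL × Css × τ / F = 3.762 × 17 × 6 / 0.61 = 629.1 mg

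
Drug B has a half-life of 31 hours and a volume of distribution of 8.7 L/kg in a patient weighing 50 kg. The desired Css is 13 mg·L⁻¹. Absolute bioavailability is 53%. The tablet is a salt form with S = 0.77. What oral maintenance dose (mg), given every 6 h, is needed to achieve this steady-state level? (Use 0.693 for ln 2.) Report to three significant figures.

Total Vd = 8.7 × 50 = 435.0 L
CL = 0.693 × Vd / t½ = 0.693 × 435.0 / 31 = 9.724 L/h
D = CL × Css × τ / F / S = 9.724 × 13 × 6 / 0.53 / 0.77 = 1859 mg

1860 mg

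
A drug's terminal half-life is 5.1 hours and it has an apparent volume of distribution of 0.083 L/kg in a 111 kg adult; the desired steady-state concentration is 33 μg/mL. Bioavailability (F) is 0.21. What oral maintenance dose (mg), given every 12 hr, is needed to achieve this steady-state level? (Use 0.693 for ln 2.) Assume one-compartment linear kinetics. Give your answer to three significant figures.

Vd(total) = 111 kg × 0.083 L/kg = 9.213 L
CL = ln 2 · Vd / t½ = 0.693 × 9.213 / 5.1 = 1.252 L/h
D = CL × Css × τ / F = 1.252 × 33 × 12 / 0.21 = 2361 mg

2360 mg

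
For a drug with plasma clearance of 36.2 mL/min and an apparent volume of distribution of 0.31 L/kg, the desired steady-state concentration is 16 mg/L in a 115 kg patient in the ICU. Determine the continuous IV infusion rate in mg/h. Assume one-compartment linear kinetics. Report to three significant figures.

34.8 mg/h

CL = 36.2 mL/min = 36.2 × 0.06 = 2.172 L/h
At steady state, infusion rate equals elimination rate: rate in = CL × Css.
R₀ = 2.172 × 16 = 34.75 mg/h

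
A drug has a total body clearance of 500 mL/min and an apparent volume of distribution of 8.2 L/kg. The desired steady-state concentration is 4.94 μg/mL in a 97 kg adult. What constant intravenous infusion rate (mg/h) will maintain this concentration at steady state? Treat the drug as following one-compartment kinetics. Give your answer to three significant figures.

148 mg/h

CL = 500 mL/min × 60/1000 = 30.00 L/h
At steady state, infusion rate equals elimination rate: rate in = CL × Css.
R₀ = 30.00 × 4.94 = 148.2 mg/h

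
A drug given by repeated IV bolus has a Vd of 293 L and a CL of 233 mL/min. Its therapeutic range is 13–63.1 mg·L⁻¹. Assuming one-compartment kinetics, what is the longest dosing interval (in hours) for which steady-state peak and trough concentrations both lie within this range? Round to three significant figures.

33.1 h

CL = 233 mL/min × 60/1000 = 13.98 L/h
k = CL / Vd = 13.98 / 293.0 = 0.04771 h⁻¹
Between IV bolus doses, concentration decays as C = C₀·e^(−kτ), so C_peak/C_trough = e^(kτ).
τ_max = ln(C_peak/C_trough) / k = ln(63.1/13) / 0.04771 = 1.580 / 0.04771 = 33.12 h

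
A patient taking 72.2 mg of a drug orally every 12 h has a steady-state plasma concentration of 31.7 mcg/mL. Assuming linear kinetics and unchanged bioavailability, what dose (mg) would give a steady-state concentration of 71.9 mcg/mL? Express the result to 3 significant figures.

With linear kinetics, Css is proportional to dose rate (D/τ) at fixed clearance.
D₂ = D₁ × (Css,target / Css,current) = 72.2 × 71.9/31.7 = 163.8 mg

164 mg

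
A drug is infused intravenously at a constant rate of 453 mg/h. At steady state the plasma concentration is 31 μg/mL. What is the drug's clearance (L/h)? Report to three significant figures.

At steady state, infusion rate = CL × Css, so CL = rate / Css.
CL = 453 / 31 = 14.61 L/h

14.6 L/h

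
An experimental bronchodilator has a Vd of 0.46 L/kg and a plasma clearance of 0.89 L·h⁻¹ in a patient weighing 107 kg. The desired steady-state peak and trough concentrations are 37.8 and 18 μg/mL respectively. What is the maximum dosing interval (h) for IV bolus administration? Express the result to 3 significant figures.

Vd(total) = 107 kg × 0.46 L/kg = 49.22 L
k = CL / Vd = 0.8900 / 49.22 = 0.01808 h⁻¹
Between IV bolus doses, concentration decays as C = C₀·e^(−kτ), so C_peak/C_trough = e^(kτ).
τ_max = ln(C_peak/C_trough) / k = ln(37.8/18) / 0.01808 = 0.7419 / 0.01808 = 41.03 h

41.0 h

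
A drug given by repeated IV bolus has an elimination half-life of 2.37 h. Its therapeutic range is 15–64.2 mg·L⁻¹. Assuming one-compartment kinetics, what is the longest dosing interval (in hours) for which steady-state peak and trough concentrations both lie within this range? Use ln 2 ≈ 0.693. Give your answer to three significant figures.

4.97 h

k = 0.693 / t½ = 0.693 / 2.37 = 0.2924 h⁻¹
Between IV bolus doses, concentration decays as C = C₀·e^(−kτ), so C_peak/C_trough = e^(kτ).
τ_max = ln(C_peak/C_trough) / k = ln(64.2/15) / 0.2924 = 1.454 / 0.2924 = 4.973 h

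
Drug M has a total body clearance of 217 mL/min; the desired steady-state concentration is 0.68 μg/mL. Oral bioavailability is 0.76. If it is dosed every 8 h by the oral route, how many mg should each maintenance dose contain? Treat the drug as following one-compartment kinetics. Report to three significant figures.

Convert clearance: 217 mL/min × 60 min/h ÷ 1000 mL/L = 13.02 L/h
At steady state, dose per interval replaces the amount cleared in that interval: F·D/τ = CL·Css.
D = CL × Css × τ / F = 13.02 × 0.68 × 8 / 0.76 = 93.20 mg

93.2 mg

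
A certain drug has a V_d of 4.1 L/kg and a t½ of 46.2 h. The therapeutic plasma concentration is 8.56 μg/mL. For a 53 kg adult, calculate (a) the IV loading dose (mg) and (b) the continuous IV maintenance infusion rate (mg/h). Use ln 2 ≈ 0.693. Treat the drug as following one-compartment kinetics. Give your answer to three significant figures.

(a) 1860 mg; (b) 27.9 mg/h

Vd = 4.1 L/kg × 53 kg = 217.3 L
LD = Vd × C = 217.3 × 8.56 = 1860 mg
CL = 0.693 × Vd / t½ = 0.693 × 217.3 / 46.2 = 3.260 L/h
Infusion rate = CL × Css = 3.260 × 8.56 = 27.91 mg/h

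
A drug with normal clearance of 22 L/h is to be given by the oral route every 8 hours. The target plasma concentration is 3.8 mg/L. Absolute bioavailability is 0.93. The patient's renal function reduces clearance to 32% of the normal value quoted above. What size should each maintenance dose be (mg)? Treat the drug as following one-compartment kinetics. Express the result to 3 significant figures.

Patient clearance = 0.32 × 22.00 = 7.040 L/h
At steady state, dose per interval replaces the amount cleared in that interval: F·D/τ = CL·Css.
D = CL × Css × τ / F = 7.040 × 3.8 × 8 / 0.93 = 230.1 mg

230 mg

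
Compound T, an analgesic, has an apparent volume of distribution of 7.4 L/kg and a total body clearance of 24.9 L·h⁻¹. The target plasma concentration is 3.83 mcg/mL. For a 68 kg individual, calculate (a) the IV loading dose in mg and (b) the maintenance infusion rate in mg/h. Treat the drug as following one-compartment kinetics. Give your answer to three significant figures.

(a) 1930 mg; (b) 95.4 mg/h

Vd(total) = 68 kg × 7.4 L/kg = 503.2 L
Loading dose = Vd × C = 503.2 × 3.83 = 1927 mg
Infusion rate = 24.90 L/h × 3.83 mg/L = 95.37 mg/h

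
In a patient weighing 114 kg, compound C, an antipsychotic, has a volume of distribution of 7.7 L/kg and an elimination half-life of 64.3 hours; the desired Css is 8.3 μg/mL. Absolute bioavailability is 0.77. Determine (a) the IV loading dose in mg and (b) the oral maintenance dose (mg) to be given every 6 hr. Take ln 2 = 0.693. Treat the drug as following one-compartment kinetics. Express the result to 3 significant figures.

(a) 7290 mg; (b) 612 mg

Vd = 7.7 L/kg × 114 kg = 877.8 L
LD = Vd × C = 877.8 × 8.3 = 7286 mg
CL = 0.693 × Vd / t½ = 0.693 × 877.8 / 64.3 = 9.461 L/h
D = CL × Css × τ / F = 9.461 × 8.3 × 6 / 0.77 = 611.9 mg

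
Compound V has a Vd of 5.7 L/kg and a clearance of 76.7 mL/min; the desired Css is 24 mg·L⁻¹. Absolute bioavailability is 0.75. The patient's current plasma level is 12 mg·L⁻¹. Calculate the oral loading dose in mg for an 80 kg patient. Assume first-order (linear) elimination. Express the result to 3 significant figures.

7300 mg

Vd(total) = 80 kg × 5.7 L/kg = 456.0 L
Concentration deficit ΔC = 24 − 12 = 12.00 mg/L
LD = Vd × ΔC / F = 456.0 × 12.00 / 0.75 = 7296 mg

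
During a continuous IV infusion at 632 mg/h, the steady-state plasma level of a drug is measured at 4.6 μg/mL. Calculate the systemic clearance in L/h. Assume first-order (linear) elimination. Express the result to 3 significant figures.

At steady state, infusion rate = CL × Css, so CL = rate / Css.
CL = 632 / 4.6 = 137.4 L/h

137 L/h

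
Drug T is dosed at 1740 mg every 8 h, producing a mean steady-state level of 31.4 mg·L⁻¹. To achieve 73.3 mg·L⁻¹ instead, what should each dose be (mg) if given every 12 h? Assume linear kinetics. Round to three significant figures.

With linear kinetics, Css is proportional to dose rate (D/τ) at fixed clearance.
D₂ = D₁ × (Css,target / Css,current) × (τ₂/τ₁) = 1740 × (73.3/31.4) × (12/8) = 6093 mg

6090 mg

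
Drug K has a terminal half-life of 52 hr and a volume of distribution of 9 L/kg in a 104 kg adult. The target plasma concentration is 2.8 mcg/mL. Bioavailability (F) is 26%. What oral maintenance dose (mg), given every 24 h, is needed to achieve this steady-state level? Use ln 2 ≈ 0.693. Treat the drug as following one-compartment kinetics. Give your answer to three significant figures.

3220 mg

Total Vd = 9 × 104 = 936.0 L
CL = ln 2 · Vd / t½ = 0.693 × 936.0 / 52 = 12.47 L/h
D = CL × Css × τ / F = 12.47 × 2.8 × 24 / 0.26 = 3223 mg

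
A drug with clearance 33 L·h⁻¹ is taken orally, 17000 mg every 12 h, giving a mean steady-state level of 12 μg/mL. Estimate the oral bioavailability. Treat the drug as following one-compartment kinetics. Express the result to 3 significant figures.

F·D/τ = CL·Css at steady state → F = CL·Css·τ / D.
F = 33 × 12 × 12 / 17000 = 0.280

0.280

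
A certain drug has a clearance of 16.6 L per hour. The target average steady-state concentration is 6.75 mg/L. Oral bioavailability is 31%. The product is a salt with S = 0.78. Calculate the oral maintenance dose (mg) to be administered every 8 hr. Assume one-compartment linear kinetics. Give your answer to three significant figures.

At steady state, dose per interval replaces the amount cleared in that interval: F·S·D/τ = CL·Css.
D = CL × Css × τ / F / S = 16.60 × 6.75 × 8 / 0.31 / 0.78 = 3707 mg

3710 mg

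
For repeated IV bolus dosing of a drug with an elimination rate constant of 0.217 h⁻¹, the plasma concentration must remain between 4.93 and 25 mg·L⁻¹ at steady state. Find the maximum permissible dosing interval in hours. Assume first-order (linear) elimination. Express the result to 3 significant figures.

7.48 h

Between IV bolus doses, concentration decays as C = C₀·e^(−kτ), so C_peak/C_trough = e^(kτ).
τ_max = ln(C_peak/C_trough) / k = ln(25/4.93) / 0.2170 = 1.624 / 0.2170 = 7.484 h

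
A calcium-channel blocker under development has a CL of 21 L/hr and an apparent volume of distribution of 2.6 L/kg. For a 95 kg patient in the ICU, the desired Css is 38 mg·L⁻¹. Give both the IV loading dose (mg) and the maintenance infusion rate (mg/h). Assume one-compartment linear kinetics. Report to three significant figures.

Total Vd = 2.6 × 95 = 247.0 L
Loading dose = Vd × C = 247.0 × 38 = 9386 mg
Maintenance infusion rate = CL × Css = 21.00 × 38 = 798.0 mg/h

(a) 9390 mg; (b) 798 mg/h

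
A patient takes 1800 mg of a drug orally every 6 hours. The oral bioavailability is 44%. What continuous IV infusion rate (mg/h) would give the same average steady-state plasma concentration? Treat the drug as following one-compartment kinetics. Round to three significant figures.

132 mg/h

Equivalent systemic input: infusion rate = F·D/τ.
Rate = 0.44 × 1800 / 6 = 132.0 mg/h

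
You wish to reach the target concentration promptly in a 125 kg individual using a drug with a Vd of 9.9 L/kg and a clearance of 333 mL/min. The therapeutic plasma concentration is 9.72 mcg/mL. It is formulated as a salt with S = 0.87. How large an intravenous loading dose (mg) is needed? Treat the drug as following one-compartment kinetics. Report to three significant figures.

13800 mg

Vd(total) = 125 kg × 9.9 L/kg = 1238 L
The loading dose fills Vd to the target concentration.
LD = Vd × C / S = 1238 × 9.720 / 0.87 = 13830 mg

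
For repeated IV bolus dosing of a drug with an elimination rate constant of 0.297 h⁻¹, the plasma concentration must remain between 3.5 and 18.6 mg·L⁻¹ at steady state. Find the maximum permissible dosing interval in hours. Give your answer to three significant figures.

Between IV bolus doses, concentration decays as C = C₀·e^(−kτ), so C_peak/C_trough = e^(kτ).
τ_max = ln(C_peak/C_trough) / k = ln(18.6/3.5) / 0.2970 = 1.670 / 0.2970 = 5.623 h

5.62 h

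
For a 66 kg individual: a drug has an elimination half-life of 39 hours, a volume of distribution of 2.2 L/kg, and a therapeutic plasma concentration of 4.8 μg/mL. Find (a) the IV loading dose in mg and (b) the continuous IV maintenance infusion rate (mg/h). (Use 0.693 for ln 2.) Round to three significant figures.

(a) 697 mg; (b) 12.4 mg/h

Total Vd = 2.2 × 66 = 145.2 L
LD = Vd × C = 145.2 × 4.8 = 697.0 mg
CL = 0.693 × Vd / t½ = 0.693 × 145.2 / 39 = 2.580 L/h
Infusion rate = CL × Css = 2.580 × 4.8 = 12.38 mg/h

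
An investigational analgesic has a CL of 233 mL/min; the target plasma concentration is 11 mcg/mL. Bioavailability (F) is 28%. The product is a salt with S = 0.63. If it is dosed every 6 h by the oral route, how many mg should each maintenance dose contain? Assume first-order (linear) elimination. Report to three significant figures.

CL = 233 mL/min = 233 × 0.06 = 13.98 L/h
At steady state, dose per interval replaces the amount cleared in that interval: F·S·D/τ = CL·Css.
D = CL × Css × τ / F / S = 13.98 × 11 × 6 / 0.28 / 0.63 = 5231 mg

5230 mg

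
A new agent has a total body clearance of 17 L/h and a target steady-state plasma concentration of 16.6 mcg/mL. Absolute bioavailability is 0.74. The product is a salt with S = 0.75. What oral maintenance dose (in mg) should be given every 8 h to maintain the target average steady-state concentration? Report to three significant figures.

D = CL × Css × τ / F / S = 17.00 × 16.6 × 8 / 0.74 / 0.75 = 4068 mg

4070 mg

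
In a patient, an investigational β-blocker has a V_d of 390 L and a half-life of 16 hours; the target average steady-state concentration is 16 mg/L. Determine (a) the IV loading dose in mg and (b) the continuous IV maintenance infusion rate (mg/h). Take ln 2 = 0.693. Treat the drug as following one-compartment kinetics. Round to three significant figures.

(a) 6240 mg; (b) 270 mg/h

LD = Vd × C = 390.0 × 16 = 6240 mg
CL = 0.693 × Vd / t½ = 0.693 × 390.0 / 16 = 16.89 L/h
Infusion rate = CL × Css = 16.89 × 16 = 270.2 mg/h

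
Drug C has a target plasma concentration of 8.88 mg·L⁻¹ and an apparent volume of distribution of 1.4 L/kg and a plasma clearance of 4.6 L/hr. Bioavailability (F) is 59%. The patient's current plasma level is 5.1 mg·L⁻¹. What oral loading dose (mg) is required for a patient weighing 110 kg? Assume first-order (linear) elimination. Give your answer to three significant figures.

987 mg

Total Vd = 1.4 × 110 = 154.0 L
The loading dose fills Vd to the target concentration.
Concentration deficit ΔC = 8.88 − 5.1 = 3.780 mg/L
LD = Vd × ΔC / F = 154.0 × 3.780 / 0.59 = 986.6 mg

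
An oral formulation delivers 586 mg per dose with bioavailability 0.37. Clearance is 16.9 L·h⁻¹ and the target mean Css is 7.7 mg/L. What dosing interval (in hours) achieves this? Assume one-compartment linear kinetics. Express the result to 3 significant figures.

1.67 h

F·D/τ = CL·Css → τ = F·D / (CL·Css).
τ = 0.37 × 586 / (16.9 × 7.7) = 1.666 h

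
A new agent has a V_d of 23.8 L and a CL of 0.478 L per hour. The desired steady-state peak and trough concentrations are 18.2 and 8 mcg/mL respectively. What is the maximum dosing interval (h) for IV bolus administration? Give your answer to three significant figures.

40.9 h

k = CL / Vd = 0.4780 / 23.80 = 0.02008 h⁻¹
Between IV bolus doses, concentration decays as C = C₀·e^(−kτ), so C_peak/C_trough = e^(kτ).
τ_max = ln(C_peak/C_trough) / k = ln(18.2/8) / 0.02008 = 0.8220 / 0.02008 = 40.94 h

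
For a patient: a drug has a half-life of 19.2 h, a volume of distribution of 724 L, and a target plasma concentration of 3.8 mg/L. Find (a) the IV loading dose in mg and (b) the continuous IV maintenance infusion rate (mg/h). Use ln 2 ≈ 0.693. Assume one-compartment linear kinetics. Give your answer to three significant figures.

(a) 2750 mg; (b) 99.3 mg/h

LD = Vd × C = 724.0 × 3.8 = 2751 mg
CL = 0.693 × Vd / t½ = 0.693 × 724.0 / 19.2 = 26.13 L/h
Infusion rate = CL × Css = 26.13 × 3.8 = 99.29 mg/h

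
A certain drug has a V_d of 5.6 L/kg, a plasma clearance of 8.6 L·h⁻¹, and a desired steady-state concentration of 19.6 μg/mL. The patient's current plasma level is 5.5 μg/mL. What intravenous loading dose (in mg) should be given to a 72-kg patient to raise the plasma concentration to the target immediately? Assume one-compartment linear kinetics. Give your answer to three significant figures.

Vd(total) = 72 kg × 5.6 L/kg = 403.2 L
Loading dose depends on Vd (not clearance): it fills the distribution volume.
Concentration deficit ΔC = 19.6 − 5.5 = 14.10 mg/L
LD = Vd × ΔC = 403.2 × 14.10 = 5685 mg

5690 mg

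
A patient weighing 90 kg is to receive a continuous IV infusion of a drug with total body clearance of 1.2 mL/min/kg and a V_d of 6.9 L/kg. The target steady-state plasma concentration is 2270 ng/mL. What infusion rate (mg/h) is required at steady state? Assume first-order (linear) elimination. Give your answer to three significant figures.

CL = 1.2 mL/min/kg × 90 kg = 108.0 mL/min = 108.0 × 60/1000 = 6.480 L/h
C = 2270 ng/mL = 2.270 mg/L
Rate = CL × Css = 6.480 × 2.27 = 14.71 mg/h

14.7 mg/h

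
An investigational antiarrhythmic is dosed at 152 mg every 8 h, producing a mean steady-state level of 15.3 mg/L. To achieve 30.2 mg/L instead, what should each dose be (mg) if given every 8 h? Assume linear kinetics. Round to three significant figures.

With linear kinetics, Css is proportional to dose rate (D/τ) at fixed clearance.
D₂ = D₁ × (Css,target / Css,current) = 152 × 30.2/15.3 = 300.0 mg

300 mg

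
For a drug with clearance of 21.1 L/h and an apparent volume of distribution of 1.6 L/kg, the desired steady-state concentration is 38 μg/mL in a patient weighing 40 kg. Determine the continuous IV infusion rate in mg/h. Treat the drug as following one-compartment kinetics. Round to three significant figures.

Rate = CL × Css = 21.10 × 38 = 801.8 mg/h

802 mg/h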